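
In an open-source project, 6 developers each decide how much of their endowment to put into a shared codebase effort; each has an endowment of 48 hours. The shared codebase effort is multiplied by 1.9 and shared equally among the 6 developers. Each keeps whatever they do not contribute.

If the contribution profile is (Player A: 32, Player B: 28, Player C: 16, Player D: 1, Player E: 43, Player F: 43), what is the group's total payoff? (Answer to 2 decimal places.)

434.70 hours

Total contributed: 32 + 28 + 16 + 1 + 43 + 43 = 163; total kept: 6 × 48 − 163 = 125.
The shared codebase effort pays out 1.9 × 163 = 309.70 in aggregate.
Group total = 125 + 309.70 = 434.70.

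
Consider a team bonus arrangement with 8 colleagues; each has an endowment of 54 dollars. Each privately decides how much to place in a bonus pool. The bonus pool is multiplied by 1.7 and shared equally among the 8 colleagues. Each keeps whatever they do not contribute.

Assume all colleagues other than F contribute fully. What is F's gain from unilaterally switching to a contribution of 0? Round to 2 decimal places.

42.53 dollars

Switching from a contribution of 54 to 0 lets F keep an extra 54 dollars, but lowers the bonus pool by 54, which costs F their own share of that drop: 1.7/8 × 54 = 11.47.
Net gain = 54 − 11.47 = 42.53. The private return per contributed unit (0.2125) is below 1, so free-riding is indeed the best response regardless of what the others do.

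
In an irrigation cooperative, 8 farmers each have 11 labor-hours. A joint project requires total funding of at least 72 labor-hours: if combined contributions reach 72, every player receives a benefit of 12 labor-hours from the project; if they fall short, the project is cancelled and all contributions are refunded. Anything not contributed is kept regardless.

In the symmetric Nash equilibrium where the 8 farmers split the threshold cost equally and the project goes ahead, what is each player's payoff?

14 labor-hours

Equal share of the threshold: 72/8 = 9.
At this profile no one gains by cutting their contribution: any cut drops the total below 72, the project is cancelled, contributions are refunded, and the deviator ends with 11, which is less than 11 − 9 + 12 = 14. Contributing more than 9 just wastes the excess. So contributing exactly 9 is a best response.
Each player's payoff: 11 − 9 + 12 = 14.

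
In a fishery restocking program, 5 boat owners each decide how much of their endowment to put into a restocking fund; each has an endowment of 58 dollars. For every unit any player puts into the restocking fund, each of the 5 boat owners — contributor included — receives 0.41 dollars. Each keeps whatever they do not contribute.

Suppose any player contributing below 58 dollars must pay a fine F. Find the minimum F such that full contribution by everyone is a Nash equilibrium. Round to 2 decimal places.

Given the others contribute fully, the best deviation is to contribute 0 (any partial contribution still incurs the fine and gives up units whose private return 0.41 is below 1).
Deviating from 58 to 0 saves 58 dollars but forfeits the deviator's share of the drop in the restocking fund: 0.41 × 58 = 23.78.
So the deviation gain is 58 − 23.78 = 34.22, and the fine must be at least 34.22 dollars to wipe it out.

34.22 dollars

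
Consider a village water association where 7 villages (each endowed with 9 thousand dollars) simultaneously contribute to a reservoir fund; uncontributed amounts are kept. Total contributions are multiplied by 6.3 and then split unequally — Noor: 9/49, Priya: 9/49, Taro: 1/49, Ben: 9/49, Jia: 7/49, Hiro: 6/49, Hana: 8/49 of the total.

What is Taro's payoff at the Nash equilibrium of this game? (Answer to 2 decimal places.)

13.63 thousand dollars

Player j's private return per contributed unit is 6.3 × (j's share). Contributing is weakly dominant for j when that share is at least 1/6.3 = 0.1587, and contributing 0 is dominant otherwise.
Noor, Priya, Ben and Hana are above the threshold, contributing 9 each; the remaining 3 contribute 0. Total contributed: 36.
Taro keeps 9 and receives 6.3 × 36 × 1/49 = 4.63 from the reservoir fund, for a payoff of 13.63.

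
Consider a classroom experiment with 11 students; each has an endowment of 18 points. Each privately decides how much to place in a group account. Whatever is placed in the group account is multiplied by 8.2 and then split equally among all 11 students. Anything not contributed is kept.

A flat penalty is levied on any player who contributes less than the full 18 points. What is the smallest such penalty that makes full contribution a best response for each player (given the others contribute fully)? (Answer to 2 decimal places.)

4.58 points

Given the others contribute fully, the best deviation is to contribute 0 (any partial contribution still incurs the fine and gives up units whose private return 0.7455 is below 1).
Deviating from 18 to 0 saves 18 points but forfeits the deviator's share of the drop in the group account: 8.2/11 × 18 = 13.42.
So the deviation gain is 18 − 13.42 = 4.58, and the fine must be at least 4.58 points to wipe it out.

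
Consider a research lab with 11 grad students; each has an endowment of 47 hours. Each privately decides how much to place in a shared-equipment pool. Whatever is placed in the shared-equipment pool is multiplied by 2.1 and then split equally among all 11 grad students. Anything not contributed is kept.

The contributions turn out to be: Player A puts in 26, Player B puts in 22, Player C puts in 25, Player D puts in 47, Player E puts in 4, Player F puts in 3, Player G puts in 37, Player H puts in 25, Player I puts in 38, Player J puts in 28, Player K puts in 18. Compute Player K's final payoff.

Total contributed: 26 + 22 + 25 + 47 + 4 + 3 + 37 + 25 + 38 + 28 + 18 = 273.
Each receives 2.1 × 273 / 11 = 52.12 from the shared-equipment pool.
Player K keeps 47 − 18 = 29, so Player K's payoff is 29 + 52.12 = 81.12.

81.12 hours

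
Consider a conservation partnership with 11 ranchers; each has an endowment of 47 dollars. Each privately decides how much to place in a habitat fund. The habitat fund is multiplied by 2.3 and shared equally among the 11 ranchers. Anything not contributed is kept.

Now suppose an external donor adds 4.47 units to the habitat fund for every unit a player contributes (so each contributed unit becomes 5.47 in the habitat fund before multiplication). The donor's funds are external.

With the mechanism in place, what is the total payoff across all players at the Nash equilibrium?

Under the mechanism each unit contributed yields 2.3 × 5.47 / 11 = 1.1437 back to its contributor per unit of net cost, which exceeds 1, making full contribution the dominant choice for everyone.
So the Nash equilibrium is full contribution by all 11; the group earns 2.3 × 5.47 × 517 = 6504.38.

6504.38 dollars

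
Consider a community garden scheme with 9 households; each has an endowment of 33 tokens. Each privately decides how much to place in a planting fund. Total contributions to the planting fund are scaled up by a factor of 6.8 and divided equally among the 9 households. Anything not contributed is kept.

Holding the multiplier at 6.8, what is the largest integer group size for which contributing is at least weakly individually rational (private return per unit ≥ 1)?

6

Private return per unit is 6.8/(group size), which is ≥ 1 whenever the group size is ≤ 6.8.
The largest such integer is 6.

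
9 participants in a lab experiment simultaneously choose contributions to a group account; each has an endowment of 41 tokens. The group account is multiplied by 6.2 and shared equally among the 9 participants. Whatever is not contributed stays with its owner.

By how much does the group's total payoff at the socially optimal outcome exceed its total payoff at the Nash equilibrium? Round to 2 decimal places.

Each contributed unit returns 6.2/9 = 0.6889 to its contributor — below 1 — so contributing 0 is dominant for every player. At the Nash equilibrium everyone keeps their 41, and the group total is 9 × 41 = 369.
Each contributed unit returns 6.200 to the group as a whole (0.6889 to each of 9 players), which exceeds 1, so the social optimum is full contribution: group total = 6.200 × 369 = 2287.80.
Efficiency loss = 2287.80 − 369 = 1918.80.

1918.80 tokens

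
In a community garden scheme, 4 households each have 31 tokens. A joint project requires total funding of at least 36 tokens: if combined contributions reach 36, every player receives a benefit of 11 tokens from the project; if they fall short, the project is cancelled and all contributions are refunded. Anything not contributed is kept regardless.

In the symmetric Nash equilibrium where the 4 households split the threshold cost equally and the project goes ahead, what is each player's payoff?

Equal share of the threshold: 36/4 = 9.
At this profile no one gains by cutting their contribution: any cut drops the total below 36, the project is cancelled, contributions are refunded, and the deviator ends with 31, which is less than 31 − 9 + 11 = 33. Contributing more than 9 just wastes the excess. So contributing exactly 9 is a best response.
Each player's payoff: 31 − 9 + 11 = 33.

33 tokens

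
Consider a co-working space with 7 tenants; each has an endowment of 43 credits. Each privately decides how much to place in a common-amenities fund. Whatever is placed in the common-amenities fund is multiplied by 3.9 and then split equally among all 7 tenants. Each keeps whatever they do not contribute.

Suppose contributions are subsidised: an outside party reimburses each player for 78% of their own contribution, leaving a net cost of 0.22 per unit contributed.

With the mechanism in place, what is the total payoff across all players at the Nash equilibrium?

Under the mechanism each unit contributed yields (3.9/7) / 0.22 = 2.5325 back to its contributor per unit of net cost, which exceeds 1, making full contribution the dominant choice for everyone.
So the Nash equilibrium is full contribution by all 7; the group earns 7 × (43 × 0.78 + 3.9 × 43) = 1408.68.

1408.68 credits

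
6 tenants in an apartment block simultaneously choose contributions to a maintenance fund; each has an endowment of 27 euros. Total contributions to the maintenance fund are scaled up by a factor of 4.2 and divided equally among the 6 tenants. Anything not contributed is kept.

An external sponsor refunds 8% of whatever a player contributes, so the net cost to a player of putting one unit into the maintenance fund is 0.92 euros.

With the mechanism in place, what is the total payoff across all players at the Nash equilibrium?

162.00 euros

The effective private return is (4.2/6) / 0.92 = 0.7609, which is still under 1, so the mechanism doesn't change anyone's dominant strategy: zero contribution.
Everyone keeps their endowment and the group total is 6 × 27 = 162.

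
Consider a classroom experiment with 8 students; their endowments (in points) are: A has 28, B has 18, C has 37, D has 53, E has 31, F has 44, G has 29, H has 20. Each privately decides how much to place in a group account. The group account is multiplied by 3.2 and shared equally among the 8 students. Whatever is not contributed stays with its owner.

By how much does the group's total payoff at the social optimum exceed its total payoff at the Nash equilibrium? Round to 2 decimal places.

The private return per contributed unit is 3.2/8 = 0.4000 < 1 for every player regardless of endowment, so the Nash equilibrium is zero contribution and the group total is Σ E_j = 28 + 18 + 37 + 53 + 31 + 44 + 29 + 20 = 260.
Each contributed unit returns 3.200 to the group, so the social optimum is full contribution by everyone: group total = 3.200 × 260 = 832.00.
Efficiency loss = (3.200 − 1) × 260 = 572.00.

572.00 points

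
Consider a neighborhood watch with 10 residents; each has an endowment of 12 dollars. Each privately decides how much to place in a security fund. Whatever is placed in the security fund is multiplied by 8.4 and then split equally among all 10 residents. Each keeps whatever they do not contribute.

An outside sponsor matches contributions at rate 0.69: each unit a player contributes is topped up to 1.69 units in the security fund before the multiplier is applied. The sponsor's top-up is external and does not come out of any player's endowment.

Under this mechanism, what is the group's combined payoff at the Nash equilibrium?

The effective private return per unit is now 8.4 × 1.69 / 10 = 1.4196 > 1, so every player's dominant strategy flips to full contribution.
At the Nash equilibrium everyone contributes 12. Group total payoff = 8.4 × 1.69 × 120 = 1703.52.

1703.52 dollars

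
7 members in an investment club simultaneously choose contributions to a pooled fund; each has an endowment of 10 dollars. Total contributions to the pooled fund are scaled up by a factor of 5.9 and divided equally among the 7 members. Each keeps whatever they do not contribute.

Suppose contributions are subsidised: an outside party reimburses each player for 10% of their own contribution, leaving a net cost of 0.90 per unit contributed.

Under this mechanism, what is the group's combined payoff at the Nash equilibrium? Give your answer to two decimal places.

70.00 dollars

The effective private return is (5.9/7) / 0.90 = 0.9365, which is still under 1, so the mechanism doesn't change anyone's dominant strategy: zero contribution.
At the Nash equilibrium no one contributes; group total payoff = 7 × 10 = 70.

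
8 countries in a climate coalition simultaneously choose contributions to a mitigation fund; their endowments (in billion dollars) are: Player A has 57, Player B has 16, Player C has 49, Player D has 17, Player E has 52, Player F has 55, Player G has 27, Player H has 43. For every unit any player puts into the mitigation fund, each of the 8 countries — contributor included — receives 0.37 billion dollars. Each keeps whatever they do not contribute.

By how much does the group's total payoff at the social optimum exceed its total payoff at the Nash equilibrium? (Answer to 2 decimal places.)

619.36 billion dollars

The private return per contributed unit is 0.37 < 1 for everyone, so the Nash equilibrium is zero contribution and the group total is Σ E_j = 57 + 16 + 49 + 17 + 52 + 55 + 27 + 43 = 316.
Each contributed unit returns 2.960 to the group, so the social optimum is full contribution by everyone: group total = 2.960 × 316 = 935.36.
Efficiency loss = (2.960 − 1) × 316 = 619.36.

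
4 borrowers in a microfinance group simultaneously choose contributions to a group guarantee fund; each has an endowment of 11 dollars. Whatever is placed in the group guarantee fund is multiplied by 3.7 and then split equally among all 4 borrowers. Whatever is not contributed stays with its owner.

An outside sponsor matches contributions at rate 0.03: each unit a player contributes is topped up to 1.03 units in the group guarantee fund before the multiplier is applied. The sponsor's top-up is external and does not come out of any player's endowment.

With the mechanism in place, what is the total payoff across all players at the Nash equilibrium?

44.00 dollars

The effective private return is 3.7 × 1.03 / 4 = 0.9528, which is still under 1, so the mechanism doesn't change anyone's dominant strategy: zero contribution.
Everyone keeps their endowment and the group total is 4 × 11 = 44.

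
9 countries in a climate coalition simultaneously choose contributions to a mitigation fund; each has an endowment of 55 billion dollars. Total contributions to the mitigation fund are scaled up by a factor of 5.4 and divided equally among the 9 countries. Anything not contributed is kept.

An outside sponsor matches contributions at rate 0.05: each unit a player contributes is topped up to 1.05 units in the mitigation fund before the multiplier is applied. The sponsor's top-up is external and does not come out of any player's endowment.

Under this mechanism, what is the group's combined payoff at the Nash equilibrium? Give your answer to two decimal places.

With the mechanism, a contributed unit returns 5.4 × 1.05 / 9 = 0.6300 per unit of net cost — still below 1 — so contributing 0 remains dominant for every player.
Everyone keeps their endowment and the group total is 9 × 55 = 495.

495.00 billion dollars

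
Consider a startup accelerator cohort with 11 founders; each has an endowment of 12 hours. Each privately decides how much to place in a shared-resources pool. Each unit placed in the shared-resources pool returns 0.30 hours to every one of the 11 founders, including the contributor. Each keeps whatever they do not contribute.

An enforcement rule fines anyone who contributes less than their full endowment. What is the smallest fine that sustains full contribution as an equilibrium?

8.40 hours

Given the others contribute fully, the best deviation is to contribute 0 (any partial contribution still incurs the fine and gives up units whose private return 0.30 is below 1).
Deviating from 12 to 0 saves 12 hours but forfeits the deviator's share of the drop in the shared-resources pool: 0.30 × 12 = 3.60.
So the deviation gain is 12 − 3.60 = 8.40, and the fine must be at least 8.40 hours to wipe it out.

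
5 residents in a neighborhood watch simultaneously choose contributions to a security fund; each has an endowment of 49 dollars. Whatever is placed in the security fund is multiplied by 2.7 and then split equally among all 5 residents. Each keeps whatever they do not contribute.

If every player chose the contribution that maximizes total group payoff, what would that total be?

661.50 dollars

Each contributed unit returns 2.700 to the group as a whole (0.5400 to each of 5 players), which exceeds 1, so the social optimum is full contribution: group total = 2.700 × 245 = 661.50.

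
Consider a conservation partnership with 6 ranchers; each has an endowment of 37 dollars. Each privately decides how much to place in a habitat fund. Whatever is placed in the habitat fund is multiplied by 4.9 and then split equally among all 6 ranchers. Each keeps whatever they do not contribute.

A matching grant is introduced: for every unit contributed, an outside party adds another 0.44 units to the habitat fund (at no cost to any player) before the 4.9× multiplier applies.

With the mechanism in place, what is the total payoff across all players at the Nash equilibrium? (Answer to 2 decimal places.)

The effective private return per unit is now 4.9 × 1.44 / 6 = 1.1760 > 1, so every player's dominant strategy flips to full contribution.
At the Nash equilibrium everyone contributes 37. Group total payoff = 4.9 × 1.44 × 222 = 1566.43.

1566.43 dollars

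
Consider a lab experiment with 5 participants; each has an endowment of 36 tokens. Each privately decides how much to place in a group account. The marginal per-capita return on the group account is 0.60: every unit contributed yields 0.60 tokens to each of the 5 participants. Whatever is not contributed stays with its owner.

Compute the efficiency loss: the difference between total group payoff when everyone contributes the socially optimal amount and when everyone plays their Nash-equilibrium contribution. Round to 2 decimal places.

360.00 tokens

The private return per contributed unit is 0.60 < 1, so contributing 0 is dominant for every player. At the Nash equilibrium everyone keeps their 36, and the group total is 5 × 36 = 180.
Each contributed unit returns 3.000 to the group as a whole (0.60 to each of 5 players), which exceeds 1, so the social optimum is full contribution: group total = 3.000 × 180 = 540.00.
Efficiency loss = 540.00 − 180 = 360.00.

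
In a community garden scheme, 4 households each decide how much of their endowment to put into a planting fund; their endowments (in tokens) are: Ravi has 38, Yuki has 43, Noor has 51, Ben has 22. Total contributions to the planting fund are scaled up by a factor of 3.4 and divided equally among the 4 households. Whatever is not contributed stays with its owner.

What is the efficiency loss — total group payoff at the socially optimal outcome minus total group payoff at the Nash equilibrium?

The private return per contributed unit is 3.4/4 = 0.8500 < 1 for every player regardless of endowment, so the Nash equilibrium is zero contribution and the group total is Σ E_j = 38 + 43 + 51 + 22 = 154.
Each contributed unit returns 3.400 to the group, so the social optimum is full contribution by everyone: group total = 3.400 × 154 = 523.60.
Efficiency loss = (3.400 − 1) × 154 = 369.60.

369.60 tokens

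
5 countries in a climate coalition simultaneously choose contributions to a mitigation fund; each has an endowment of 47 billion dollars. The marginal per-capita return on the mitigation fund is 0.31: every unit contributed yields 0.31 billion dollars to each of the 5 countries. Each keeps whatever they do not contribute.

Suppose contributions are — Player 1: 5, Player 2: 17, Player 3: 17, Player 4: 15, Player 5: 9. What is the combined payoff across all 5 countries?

Total contributed: 5 + 17 + 17 + 15 + 9 = 63; total kept: 5 × 47 − 63 = 172.
The mitigation fund pays out 0.31 × 5 × 63 = 97.65 in aggregate.
Group total = 172 + 97.65 = 269.65.

269.65 billion dollars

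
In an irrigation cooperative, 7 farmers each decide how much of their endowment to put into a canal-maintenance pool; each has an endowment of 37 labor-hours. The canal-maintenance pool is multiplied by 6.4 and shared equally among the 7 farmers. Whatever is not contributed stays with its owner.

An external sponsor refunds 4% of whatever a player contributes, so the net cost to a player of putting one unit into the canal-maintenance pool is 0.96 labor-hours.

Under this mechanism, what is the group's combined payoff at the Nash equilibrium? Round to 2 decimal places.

The effective private return is (6.4/7) / 0.96 = 0.9524, which is still under 1, so the mechanism doesn't change anyone's dominant strategy: zero contribution.
At the Nash equilibrium no one contributes; group total payoff = 7 × 37 = 259.

259.00 labor-hours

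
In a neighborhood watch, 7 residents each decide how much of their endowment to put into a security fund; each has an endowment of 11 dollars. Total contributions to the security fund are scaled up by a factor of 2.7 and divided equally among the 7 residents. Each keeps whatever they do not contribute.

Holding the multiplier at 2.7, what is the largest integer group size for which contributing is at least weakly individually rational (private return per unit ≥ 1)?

2

Private return per unit is 2.7/(group size), which is ≥ 1 whenever the group size is ≤ 2.7.
The largest such integer is 2.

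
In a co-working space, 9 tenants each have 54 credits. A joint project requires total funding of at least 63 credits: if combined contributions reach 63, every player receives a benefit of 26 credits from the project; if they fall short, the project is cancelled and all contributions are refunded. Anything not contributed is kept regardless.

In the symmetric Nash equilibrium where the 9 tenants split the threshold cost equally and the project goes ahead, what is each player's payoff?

Equal share of the threshold: 63/9 = 7.
At this profile no one gains by cutting their contribution: any cut drops the total below 63, the project is cancelled, contributions are refunded, and the deviator ends with 54, which is less than 54 − 7 + 26 = 73. Contributing more than 7 just wastes the excess. So contributing exactly 7 is a best response.
Each player's payoff: 54 − 7 + 26 = 73.

73 credits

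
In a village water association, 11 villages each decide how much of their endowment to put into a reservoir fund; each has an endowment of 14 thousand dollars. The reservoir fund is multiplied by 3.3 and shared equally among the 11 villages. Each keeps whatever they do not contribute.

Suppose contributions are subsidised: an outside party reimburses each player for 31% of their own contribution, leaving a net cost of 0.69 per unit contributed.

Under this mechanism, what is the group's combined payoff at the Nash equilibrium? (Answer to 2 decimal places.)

The effective private return is (3.3/11) / 0.69 = 0.4348, which is still under 1, so the mechanism doesn't change anyone's dominant strategy: zero contribution.
Everyone keeps their endowment and the group total is 11 × 14 = 154.

154.00 thousand dollars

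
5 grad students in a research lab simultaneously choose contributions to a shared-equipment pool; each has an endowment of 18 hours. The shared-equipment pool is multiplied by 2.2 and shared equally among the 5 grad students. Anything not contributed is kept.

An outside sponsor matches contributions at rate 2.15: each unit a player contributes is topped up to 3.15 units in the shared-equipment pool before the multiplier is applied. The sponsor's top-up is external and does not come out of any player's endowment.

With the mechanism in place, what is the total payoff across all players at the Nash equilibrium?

Under the mechanism each unit contributed yields 2.2 × 3.15 / 5 = 1.3860 back to its contributor per unit of net cost, which exceeds 1, making full contribution the dominant choice for everyone.
At the Nash equilibrium everyone contributes 18. Group total payoff = 2.2 × 3.15 × 90 = 623.70.

623.70 hours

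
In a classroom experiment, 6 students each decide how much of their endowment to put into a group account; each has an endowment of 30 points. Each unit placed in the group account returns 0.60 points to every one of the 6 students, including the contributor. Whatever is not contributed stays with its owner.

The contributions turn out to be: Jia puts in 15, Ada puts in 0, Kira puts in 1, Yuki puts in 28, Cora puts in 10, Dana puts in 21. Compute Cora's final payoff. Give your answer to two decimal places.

Total contributed: 15 + 0 + 1 + 28 + 10 + 21 = 75.
Each receives 0.60 × 75 = 45.00 from the group account.
Cora keeps 30 − 10 = 20, so Cora's payoff is 20 + 45.00 = 65.00.

65.00 points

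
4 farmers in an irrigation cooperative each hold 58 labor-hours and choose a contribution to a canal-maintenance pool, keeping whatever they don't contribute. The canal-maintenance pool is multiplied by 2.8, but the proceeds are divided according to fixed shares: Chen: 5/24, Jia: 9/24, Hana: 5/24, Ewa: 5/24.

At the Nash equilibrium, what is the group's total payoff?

336.40 labor-hours

Player j's private return per contributed unit is 2.8 × (j's share). Contributing is weakly dominant for j when that share is at least 1/2.8 = 0.3571, and contributing 0 is dominant otherwise.
Jia alone (share 9/24) is above the threshold, contributing 58; the remaining 3 contribute 0. Total contributed: 58.
The canal-maintenance pool pays out 2.8 × 58 = 162.40 in total (split across the unequal shares, but the aggregate is all that matters for the group sum).
The 3 free-riders keep 58 each, adding 174. Group total = 174 + 162.40 = 336.40.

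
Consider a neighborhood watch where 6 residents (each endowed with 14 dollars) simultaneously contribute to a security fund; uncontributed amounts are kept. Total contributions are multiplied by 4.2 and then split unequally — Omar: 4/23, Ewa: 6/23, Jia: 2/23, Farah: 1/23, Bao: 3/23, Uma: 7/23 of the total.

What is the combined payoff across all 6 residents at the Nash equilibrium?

For player j, contributing a unit is worthwhile iff 4.2 × (j's share) ≥ 1, i.e. iff j's share is at least 0.2381.
Ewa and Uma are above the threshold, contributing 14 each; the remaining 4 contribute 0. Total contributed: 28.
The security fund pays out 4.2 × 28 = 117.60 in total (split across the unequal shares, but the aggregate is all that matters for the group sum).
The 4 free-riders keep 14 each, adding 56. Group total = 56 + 117.60 = 173.60.

173.60 dollars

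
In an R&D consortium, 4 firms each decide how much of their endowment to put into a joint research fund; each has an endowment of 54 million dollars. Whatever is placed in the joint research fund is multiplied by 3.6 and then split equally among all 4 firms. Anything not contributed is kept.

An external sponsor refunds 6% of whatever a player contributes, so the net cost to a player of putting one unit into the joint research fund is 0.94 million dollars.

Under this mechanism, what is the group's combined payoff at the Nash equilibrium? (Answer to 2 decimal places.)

216.00 million dollars

The effective private return is (3.6/4) / 0.94 = 0.9574, which is still under 1, so the mechanism doesn't change anyone's dominant strategy: zero contribution.
At the Nash equilibrium no one contributes; group total payoff = 4 × 54 = 216.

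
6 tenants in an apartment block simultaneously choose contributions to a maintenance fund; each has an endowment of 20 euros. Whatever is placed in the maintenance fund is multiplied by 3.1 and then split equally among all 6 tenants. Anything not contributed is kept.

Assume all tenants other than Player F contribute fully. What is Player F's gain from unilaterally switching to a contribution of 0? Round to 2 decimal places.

9.67 euros

Switching from a contribution of 20 to 0 lets Player F keep an extra 20 euros, but lowers the maintenance fund by 20, which costs Player F their own share of that drop: 3.1/6 × 20 = 10.33.
Net gain = 20 − 10.33 = 9.67. The private return per contributed unit (0.5167) is below 1, so free-riding is indeed the best response regardless of what the others do.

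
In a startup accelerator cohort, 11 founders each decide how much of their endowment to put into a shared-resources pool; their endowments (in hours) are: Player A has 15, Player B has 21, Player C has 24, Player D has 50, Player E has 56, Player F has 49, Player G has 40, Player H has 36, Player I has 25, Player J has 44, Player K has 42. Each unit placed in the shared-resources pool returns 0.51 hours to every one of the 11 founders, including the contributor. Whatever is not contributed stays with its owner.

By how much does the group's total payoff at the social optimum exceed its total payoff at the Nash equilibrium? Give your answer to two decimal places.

1853.22 hours

The private return per contributed unit is 0.51 < 1 for everyone, so the Nash equilibrium is zero contribution and the group total is Σ E_j = 15 + 21 + 24 + 50 + 56 + 49 + 40 + 36 + 25 + 44 + 42 = 402.
Each contributed unit returns 5.610 to the group, so the social optimum is full contribution by everyone: group total = 5.610 × 402 = 2255.22.
Efficiency loss = (5.610 − 1) × 402 = 1853.22.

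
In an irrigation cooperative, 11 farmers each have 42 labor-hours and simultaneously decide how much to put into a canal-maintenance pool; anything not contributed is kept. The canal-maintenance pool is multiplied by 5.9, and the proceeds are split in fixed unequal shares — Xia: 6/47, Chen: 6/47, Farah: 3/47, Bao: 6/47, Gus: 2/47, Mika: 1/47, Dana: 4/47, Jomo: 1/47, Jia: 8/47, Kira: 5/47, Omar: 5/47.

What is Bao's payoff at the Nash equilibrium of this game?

73.63 labor-hours

A player with share s gets back 5.9·s per unit contributed, so full contribution is dominant for anyone with s > 1/5.9 = 0.1695 and zero contribution is dominant for anyone below.
The only share above 0.1695 is Jia's 8/47, contributing 42; the remaining 10 contribute 0. Total contributed: 42.
Bao keeps 42 and receives 5.9 × 42 × 6/47 = 31.63 from the canal-maintenance pool, for a payoff of 73.63.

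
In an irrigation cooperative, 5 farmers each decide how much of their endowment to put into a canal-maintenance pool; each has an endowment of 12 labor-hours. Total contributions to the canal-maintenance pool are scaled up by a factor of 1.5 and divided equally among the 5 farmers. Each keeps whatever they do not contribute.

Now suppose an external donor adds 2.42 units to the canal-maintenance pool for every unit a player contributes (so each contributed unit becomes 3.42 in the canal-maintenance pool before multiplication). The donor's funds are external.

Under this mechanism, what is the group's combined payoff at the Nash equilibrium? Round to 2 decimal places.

Under the mechanism each unit contributed yields 1.5 × 3.42 / 5 = 1.0260 back to its contributor per unit of net cost, which exceeds 1, making full contribution the dominant choice for everyone.
At the Nash equilibrium everyone contributes 12. Group total payoff = 1.5 × 3.42 × 60 = 307.80.

307.80 labor-hours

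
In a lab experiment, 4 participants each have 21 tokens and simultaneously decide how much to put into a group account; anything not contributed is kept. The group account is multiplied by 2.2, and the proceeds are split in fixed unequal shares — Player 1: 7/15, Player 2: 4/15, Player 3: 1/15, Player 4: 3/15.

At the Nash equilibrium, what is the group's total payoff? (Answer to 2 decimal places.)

Player j's private return per contributed unit is 2.2 × (j's share). Contributing is weakly dominant for j when that share is at least 1/2.2 = 0.4545, and contributing 0 is dominant otherwise.
Only Player 1 (7/15) clears that bar, contributing 21; the remaining 3 contribute 0. Total contributed: 21.
The group account pays out 2.2 × 21 = 46.20 in total (split across the unequal shares, but the aggregate is all that matters for the group sum).
The 3 free-riders keep 21 each, adding 63. Group total = 63 + 46.20 = 109.20.

109.20 tokens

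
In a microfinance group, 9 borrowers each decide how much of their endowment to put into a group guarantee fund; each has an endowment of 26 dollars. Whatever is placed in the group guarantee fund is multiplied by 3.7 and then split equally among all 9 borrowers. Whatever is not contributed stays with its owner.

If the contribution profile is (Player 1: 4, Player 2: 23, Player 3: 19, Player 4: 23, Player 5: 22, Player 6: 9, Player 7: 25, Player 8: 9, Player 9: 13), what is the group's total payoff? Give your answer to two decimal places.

Total contributed: 4 + 23 + 19 + 23 + 22 + 9 + 25 + 9 + 13 = 147; total kept: 9 × 26 − 147 = 87.
The group guarantee fund pays out 3.7 × 147 = 543.90 in aggregate.
Group total = 87 + 543.90 = 630.90.

630.90 dollars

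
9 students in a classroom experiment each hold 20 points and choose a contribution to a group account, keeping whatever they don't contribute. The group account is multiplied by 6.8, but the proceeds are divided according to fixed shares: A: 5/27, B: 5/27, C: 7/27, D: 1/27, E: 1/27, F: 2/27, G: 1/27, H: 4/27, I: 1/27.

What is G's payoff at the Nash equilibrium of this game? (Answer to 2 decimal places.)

A player with share s gets back 6.8·s per unit contributed, so full contribution is dominant for anyone with s > 1/6.8 = 0.1471 and zero contribution is dominant for anyone below.
A, B, C and H clear that bar, contributing 20 each; the remaining 5 contribute 0. Total contributed: 80.
G keeps 20 and receives 6.8 × 80 × 1/27 = 20.15 from the group account, for a payoff of 40.15.

40.15 points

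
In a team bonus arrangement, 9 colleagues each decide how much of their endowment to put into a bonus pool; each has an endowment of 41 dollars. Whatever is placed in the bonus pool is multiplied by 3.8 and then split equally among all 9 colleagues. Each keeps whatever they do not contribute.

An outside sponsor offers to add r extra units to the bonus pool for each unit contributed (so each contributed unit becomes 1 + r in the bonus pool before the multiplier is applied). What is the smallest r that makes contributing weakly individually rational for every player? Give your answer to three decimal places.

With matching at rate r, one contributed unit becomes (1 + r) in the bonus pool and returns 3.8 × (1 + r) / 9 to the contributor.
Setting this equal to 1: 1 + r = 9/3.8 = 2.3684.
So the minimum matching rate is r = 2.3684 − 1 = 1.368.

1.368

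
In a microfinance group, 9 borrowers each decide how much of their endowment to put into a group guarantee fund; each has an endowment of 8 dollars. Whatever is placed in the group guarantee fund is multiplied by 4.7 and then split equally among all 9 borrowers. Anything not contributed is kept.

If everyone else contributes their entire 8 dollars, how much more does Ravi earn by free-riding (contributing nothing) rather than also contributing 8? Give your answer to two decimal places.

3.82 dollars

Switching from a contribution of 8 to 0 lets Ravi keep an extra 8 dollars, but lowers the group guarantee fund by 8, which costs Ravi their own share of that drop: 4.7/9 × 8 = 4.18.
Net gain = 8 − 4.18 = 3.82. The private return per contributed unit (0.5222) is below 1, so free-riding is indeed the best response regardless of what the others do.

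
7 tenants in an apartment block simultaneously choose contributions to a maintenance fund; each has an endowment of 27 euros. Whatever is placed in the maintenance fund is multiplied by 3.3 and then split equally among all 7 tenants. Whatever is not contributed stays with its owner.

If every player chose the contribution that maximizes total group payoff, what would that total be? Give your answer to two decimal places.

623.70 euros

Each contributed unit returns 3.300 to the group as a whole (0.4714 to each of 7 players), which exceeds 1, so the social optimum is full contribution: group total = 3.300 × 189 = 623.70.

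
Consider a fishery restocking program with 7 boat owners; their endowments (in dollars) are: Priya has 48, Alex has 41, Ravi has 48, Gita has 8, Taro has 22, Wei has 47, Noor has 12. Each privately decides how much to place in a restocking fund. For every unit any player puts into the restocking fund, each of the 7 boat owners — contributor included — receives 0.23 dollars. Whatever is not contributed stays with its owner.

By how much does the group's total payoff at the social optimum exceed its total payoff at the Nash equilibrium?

The private return per contributed unit is 0.23 < 1 for everyone, so the Nash equilibrium is zero contribution and the group total is Σ E_j = 48 + 41 + 48 + 8 + 22 + 47 + 12 = 226.
Each contributed unit returns 1.610 to the group, so the social optimum is full contribution by everyone: group total = 1.610 × 226 = 363.86.
Efficiency loss = (1.610 − 1) × 226 = 137.86.

137.86 dollars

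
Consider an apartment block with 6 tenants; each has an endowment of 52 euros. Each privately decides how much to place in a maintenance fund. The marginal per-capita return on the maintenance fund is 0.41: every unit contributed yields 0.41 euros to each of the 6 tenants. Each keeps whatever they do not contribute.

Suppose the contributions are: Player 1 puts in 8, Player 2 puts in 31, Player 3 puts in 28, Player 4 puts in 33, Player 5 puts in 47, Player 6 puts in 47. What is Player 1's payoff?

Total contributed: 8 + 31 + 28 + 33 + 47 + 47 = 194.
Each receives 0.41 × 194 = 79.54 from the maintenance fund.
Player 1 keeps 52 − 8 = 44, so Player 1's payoff is 44 + 79.54 = 123.54.

123.54 euros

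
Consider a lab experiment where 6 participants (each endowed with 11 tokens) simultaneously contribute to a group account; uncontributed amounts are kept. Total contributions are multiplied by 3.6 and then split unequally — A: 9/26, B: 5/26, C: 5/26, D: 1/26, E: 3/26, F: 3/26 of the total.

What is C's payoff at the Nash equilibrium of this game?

18.62 tokens

For player j, contributing a unit is worthwhile iff 3.6 × (j's share) ≥ 1, i.e. iff j's share is at least 0.2778.
Only A (9/26) clears that bar, contributing 11; the remaining 5 contribute 0. Total contributed: 11.
C keeps 11 and receives 3.6 × 11 × 5/26 = 7.62 from the group account, for a payoff of 18.62.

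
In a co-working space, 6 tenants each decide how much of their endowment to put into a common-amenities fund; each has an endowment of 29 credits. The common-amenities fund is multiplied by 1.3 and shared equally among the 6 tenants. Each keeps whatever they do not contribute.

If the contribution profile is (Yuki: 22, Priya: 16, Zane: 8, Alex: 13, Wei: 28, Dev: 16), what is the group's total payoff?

204.90 credits

Total contributed: 22 + 16 + 8 + 13 + 28 + 16 = 103; total kept: 6 × 29 − 103 = 71.
The common-amenities fund pays out 1.3 × 103 = 133.90 in aggregate.
Group total = 71 + 133.90 = 204.90.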